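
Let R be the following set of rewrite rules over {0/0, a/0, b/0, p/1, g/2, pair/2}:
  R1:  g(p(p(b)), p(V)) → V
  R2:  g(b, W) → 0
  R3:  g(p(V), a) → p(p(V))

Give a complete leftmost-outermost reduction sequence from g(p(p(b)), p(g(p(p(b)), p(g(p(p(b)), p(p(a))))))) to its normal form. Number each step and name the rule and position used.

p(a)

1. g(p(p(b)), p(g(p(p(b)), p(g(p(p(b)), p(p(a)))))))  →  g(p(p(b)), p(g(p(p(b)), p(p(a)))))   [R1 at ε]
2. g(p(p(b)), p(g(p(p(b)), p(p(a)))))  →  g(p(p(b)), p(p(a)))   [R1 at ε]
3. g(p(p(b)), p(p(a)))  →  p(a)   [R1 at ε]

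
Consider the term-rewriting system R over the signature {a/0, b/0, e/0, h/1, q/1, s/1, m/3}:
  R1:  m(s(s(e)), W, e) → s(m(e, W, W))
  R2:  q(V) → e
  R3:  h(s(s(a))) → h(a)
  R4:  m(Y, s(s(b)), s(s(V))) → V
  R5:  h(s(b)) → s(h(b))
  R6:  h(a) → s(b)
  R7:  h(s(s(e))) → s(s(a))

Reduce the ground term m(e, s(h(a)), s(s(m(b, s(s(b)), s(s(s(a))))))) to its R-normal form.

s(a)

1. m(e, s(h(a)), s(s(m(b, s(s(b)), s(s(s(a)))))))  →  m(e, s(s(b)), s(s(m(b, s(s(b)), s(s(s(a)))))))   [R6 at 2.1]
2. m(e, s(s(b)), s(s(m(b, s(s(b)), s(s(s(a)))))))  →  m(b, s(s(b)), s(s(s(a))))   [R4 at ε]
3. m(b, s(s(b)), s(s(s(a))))  →  s(a)   [R4 at ε]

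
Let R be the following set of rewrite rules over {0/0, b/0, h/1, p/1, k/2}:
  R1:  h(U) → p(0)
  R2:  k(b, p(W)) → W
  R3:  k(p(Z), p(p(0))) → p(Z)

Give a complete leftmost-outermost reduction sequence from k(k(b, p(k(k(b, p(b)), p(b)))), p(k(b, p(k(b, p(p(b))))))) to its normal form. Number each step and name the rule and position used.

p(b)

1. k(k(b, p(k(k(b, p(b)), p(b)))), p(k(b, p(k(b, p(p(b)))))))  →  k(k(k(b, p(b)), p(b)), p(k(b, p(k(b, p(p(b)))))))   [R2 at 1]
2. k(k(k(b, p(b)), p(b)), p(k(b, p(k(b, p(p(b)))))))  →  k(k(b, p(b)), p(k(b, p(k(b, p(p(b)))))))   [R2 at 1.1]
3. k(k(b, p(b)), p(k(b, p(k(b, p(p(b)))))))  →  k(b, p(k(b, p(k(b, p(p(b)))))))   [R2 at 1]
4. k(b, p(k(b, p(k(b, p(p(b)))))))  →  k(b, p(k(b, p(p(b)))))   [R2 at ε]
5. k(b, p(k(b, p(p(b)))))  →  k(b, p(p(b)))   [R2 at ε]
6. k(b, p(p(b)))  →  p(b)   [R2 at ε]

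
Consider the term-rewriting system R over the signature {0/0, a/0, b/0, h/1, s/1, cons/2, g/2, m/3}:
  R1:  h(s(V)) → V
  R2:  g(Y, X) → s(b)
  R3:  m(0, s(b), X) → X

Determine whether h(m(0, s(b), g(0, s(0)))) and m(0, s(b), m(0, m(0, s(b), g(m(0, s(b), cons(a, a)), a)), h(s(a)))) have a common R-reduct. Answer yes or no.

Reduce t₁ = h(m(0, s(b), g(0, s(0)))):
1. h(m(0, s(b), g(0, s(0))))  →  h(g(0, s(0)))   [R3 at 1]
2. h(g(0, s(0)))  →  h(s(b))   [R2 at 1]
3. h(s(b))  →  b   [R1 at ε]

Reduce t₂ = m(0, s(b), m(0, m(0, s(b), g(m(0, s(b), cons(a, a)), a)), h(s(a)))):
1. m(0, s(b), m(0, m(0, s(b), g(m(0, s(b), cons(a, a)), a)), h(s(a))))  →  m(0, m(0, s(b), g(m(0, s(b), cons(a, a)), a)), h(s(a)))   [R3 at ε]
2. m(0, m(0, s(b), g(m(0, s(b), cons(a, a)), a)), h(s(a)))  →  m(0, g(m(0, s(b), cons(a, a)), a), h(s(a)))   [R3 at 2]
3. m(0, g(m(0, s(b), cons(a, a)), a), h(s(a)))  →  m(0, s(b), h(s(a)))   [R2 at 2]
4. m(0, s(b), h(s(a)))  →  h(s(a))   [R3 at ε]
5. h(s(a))  →  a   [R1 at ε]

no — NF(t₁) = b, NF(t₂) = a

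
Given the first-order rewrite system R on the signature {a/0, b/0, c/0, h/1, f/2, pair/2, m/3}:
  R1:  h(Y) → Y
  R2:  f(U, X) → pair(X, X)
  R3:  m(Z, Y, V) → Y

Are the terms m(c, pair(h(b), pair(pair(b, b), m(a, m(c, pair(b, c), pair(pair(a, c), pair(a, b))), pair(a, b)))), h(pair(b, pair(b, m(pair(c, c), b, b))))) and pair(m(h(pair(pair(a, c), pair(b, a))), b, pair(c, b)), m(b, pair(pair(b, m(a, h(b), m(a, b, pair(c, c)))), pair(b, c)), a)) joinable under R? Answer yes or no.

yes — NF(t₁) = pair(b, pair(pair(b, b), pair(b, c))), NF(t₂) = pair(b, pair(pair(b, b), pair(b, c)))

Reduce t₁ = m(c, pair(h(b), pair(pair(b, b), m(a, m(c, pair(b, c), pair(pair(a, c), pair(a, b))), pair(a, b)))), h(pair(b, pair(b, m(pair(c, c), b, b))))):
1. m(c, pair(h(b), pair(pair(b, b), m(a, m(c, pair(b, c), pair(pair(a, c), pair(a, b))), pair(a, b)))), h(pair(b, pair(b, m(pair(c, c), b, b)))))  →  pair(h(b), pair(pair(b, b), m(a, m(c, pair(b, c), pair(pair(a, c), pair(a, b))), pair(a, b))))   [R3 at ε]
2. pair(h(b), pair(pair(b, b), m(a, m(c, pair(b, c), pair(pair(a, c), pair(a, b))), pair(a, b))))  →  pair(b, pair(pair(b, b), m(a, m(c, pair(b, c), pair(pair(a, c), pair(a, b))), pair(a, b))))   [R1 at 1]
3. pair(b, pair(pair(b, b), m(a, m(c, pair(b, c), pair(pair(a, c), pair(a, b))), pair(a, b))))  →  pair(b, pair(pair(b, b), m(c, pair(b, c), pair(pair(a, c), pair(a, b)))))   [R3 at 2.2]
4. pair(b, pair(pair(b, b), m(c, pair(b, c), pair(pair(a, c), pair(a, b)))))  →  pair(b, pair(pair(b, b), pair(b, c)))   [R3 at 2.2]

Reduce t₂ = pair(m(h(pair(pair(a, c), pair(b, a))), b, pair(c, b)), m(b, pair(pair(b, m(a, h(b), m(a, b, pair(c, c)))), pair(b, c)), a)):
1. pair(m(h(pair(pair(a, c), pair(b, a))), b, pair(c, b)), m(b, pair(pair(b, m(a, h(b), m(a, b, pair(c, c)))), pair(b, c)), a))  →  pair(b, m(b, pair(pair(b, m(a, h(b), m(a, b, pair(c, c)))), pair(b, c)), a))   [R3 at 1]
2. pair(b, m(b, pair(pair(b, m(a, h(b), m(a, b, pair(c, c)))), pair(b, c)), a))  →  pair(b, pair(pair(b, m(a, h(b), m(a, b, pair(c, c)))), pair(b, c)))   [R3 at 2]
3. pair(b, pair(pair(b, m(a, h(b), m(a, b, pair(c, c)))), pair(b, c)))  →  pair(b, pair(pair(b, h(b)), pair(b, c)))   [R3 at 2.1.2]
4. pair(b, pair(pair(b, h(b)), pair(b, c)))  →  pair(b, pair(pair(b, b), pair(b, c)))   [R1 at 2.1.2]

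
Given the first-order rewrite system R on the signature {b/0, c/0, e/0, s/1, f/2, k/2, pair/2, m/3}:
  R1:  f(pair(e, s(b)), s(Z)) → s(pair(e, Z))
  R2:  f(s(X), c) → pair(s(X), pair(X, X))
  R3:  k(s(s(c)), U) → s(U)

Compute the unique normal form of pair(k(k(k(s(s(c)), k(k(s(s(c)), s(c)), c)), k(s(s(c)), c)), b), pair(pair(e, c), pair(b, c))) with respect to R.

1. pair(k(k(k(s(s(c)), k(k(s(s(c)), s(c)), c)), k(s(s(c)), c)), b), pair(pair(e, c), pair(b, c)))  →  pair(k(k(s(k(k(s(s(c)), s(c)), c)), k(s(s(c)), c)), b), pair(pair(e, c), pair(b, c)))   [R3 at 1.1.1]
2. pair(k(k(s(k(k(s(s(c)), s(c)), c)), k(s(s(c)), c)), b), pair(pair(e, c), pair(b, c)))  →  pair(k(k(s(k(s(s(c)), c)), k(s(s(c)), c)), b), pair(pair(e, c), pair(b, c)))   [R3 at 1.1.1.1.1]
3. pair(k(k(s(k(s(s(c)), c)), k(s(s(c)), c)), b), pair(pair(e, c), pair(b, c)))  →  pair(k(k(s(s(c)), k(s(s(c)), c)), b), pair(pair(e, c), pair(b, c)))   [R3 at 1.1.1.1]
4. pair(k(k(s(s(c)), k(s(s(c)), c)), b), pair(pair(e, c), pair(b, c)))  →  pair(k(s(k(s(s(c)), c)), b), pair(pair(e, c), pair(b, c)))   [R3 at 1.1]
5. pair(k(s(k(s(s(c)), c)), b), pair(pair(e, c), pair(b, c)))  →  pair(k(s(s(c)), b), pair(pair(e, c), pair(b, c)))   [R3 at 1.1.1]
6. pair(k(s(s(c)), b), pair(pair(e, c), pair(b, c)))  →  pair(s(b), pair(pair(e, c), pair(b, c)))   [R3 at 1]

pair(s(b), pair(pair(e, c), pair(b, c)))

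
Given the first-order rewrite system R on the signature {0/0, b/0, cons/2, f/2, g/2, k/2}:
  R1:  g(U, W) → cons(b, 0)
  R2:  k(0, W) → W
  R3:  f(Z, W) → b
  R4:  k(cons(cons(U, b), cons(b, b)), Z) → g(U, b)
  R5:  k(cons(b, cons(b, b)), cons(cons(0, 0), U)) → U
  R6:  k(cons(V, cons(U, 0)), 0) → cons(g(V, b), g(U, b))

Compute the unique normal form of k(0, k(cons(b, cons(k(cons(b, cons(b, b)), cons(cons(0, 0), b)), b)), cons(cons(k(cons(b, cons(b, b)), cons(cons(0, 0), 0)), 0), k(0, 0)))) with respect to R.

1. k(0, k(cons(b, cons(k(cons(b, cons(b, b)), cons(cons(0, 0), b)), b)), cons(cons(k(cons(b, cons(b, b)), cons(cons(0, 0), 0)), 0), k(0, 0))))  →  k(cons(b, cons(k(cons(b, cons(b, b)), cons(cons(0, 0), b)), b)), cons(cons(k(cons(b, cons(b, b)), cons(cons(0, 0), 0)), 0), k(0, 0)))   [R2 at ε]
2. k(cons(b, cons(k(cons(b, cons(b, b)), cons(cons(0, 0), b)), b)), cons(cons(k(cons(b, cons(b, b)), cons(cons(0, 0), 0)), 0), k(0, 0)))  →  k(cons(b, cons(b, b)), cons(cons(k(cons(b, cons(b, b)), cons(cons(0, 0), 0)), 0), k(0, 0)))   [R5 at 1.2.1]
3. k(cons(b, cons(b, b)), cons(cons(k(cons(b, cons(b, b)), cons(cons(0, 0), 0)), 0), k(0, 0)))  →  k(cons(b, cons(b, b)), cons(cons(0, 0), k(0, 0)))   [R5 at 2.1.1]
4. k(cons(b, cons(b, b)), cons(cons(0, 0), k(0, 0)))  →  k(0, 0)   [R5 at ε]
5. k(0, 0)  →  0   [R2 at ε]

0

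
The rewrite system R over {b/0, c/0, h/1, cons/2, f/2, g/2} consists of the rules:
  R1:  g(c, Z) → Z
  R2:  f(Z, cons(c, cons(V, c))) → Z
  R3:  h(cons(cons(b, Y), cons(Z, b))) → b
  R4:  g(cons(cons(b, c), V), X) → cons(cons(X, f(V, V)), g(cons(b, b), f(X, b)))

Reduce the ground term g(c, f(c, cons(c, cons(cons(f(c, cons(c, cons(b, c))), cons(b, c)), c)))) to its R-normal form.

1. g(c, f(c, cons(c, cons(cons(f(c, cons(c, cons(b, c))), cons(b, c)), c))))  →  f(c, cons(c, cons(cons(f(c, cons(c, cons(b, c))), cons(b, c)), c)))   [R1 at ε]
2. f(c, cons(c, cons(cons(f(c, cons(c, cons(b, c))), cons(b, c)), c)))  →  c   [R2 at ε]

c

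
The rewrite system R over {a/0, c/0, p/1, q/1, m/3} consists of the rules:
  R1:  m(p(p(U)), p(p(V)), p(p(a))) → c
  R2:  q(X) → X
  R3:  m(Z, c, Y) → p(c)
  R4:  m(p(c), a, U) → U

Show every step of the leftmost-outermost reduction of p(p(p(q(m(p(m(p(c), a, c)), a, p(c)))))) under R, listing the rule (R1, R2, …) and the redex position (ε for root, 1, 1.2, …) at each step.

p(p(p(p(c))))

1. p(p(p(q(m(p(m(p(c), a, c)), a, p(c))))))  →  p(p(p(m(p(m(p(c), a, c)), a, p(c)))))   [R2 at 1.1.1]
2. p(p(p(m(p(m(p(c), a, c)), a, p(c)))))  →  p(p(p(m(p(c), a, p(c)))))   [R4 at 1.1.1.1.1]
3. p(p(p(m(p(c), a, p(c)))))  →  p(p(p(p(c))))   [R4 at 1.1.1]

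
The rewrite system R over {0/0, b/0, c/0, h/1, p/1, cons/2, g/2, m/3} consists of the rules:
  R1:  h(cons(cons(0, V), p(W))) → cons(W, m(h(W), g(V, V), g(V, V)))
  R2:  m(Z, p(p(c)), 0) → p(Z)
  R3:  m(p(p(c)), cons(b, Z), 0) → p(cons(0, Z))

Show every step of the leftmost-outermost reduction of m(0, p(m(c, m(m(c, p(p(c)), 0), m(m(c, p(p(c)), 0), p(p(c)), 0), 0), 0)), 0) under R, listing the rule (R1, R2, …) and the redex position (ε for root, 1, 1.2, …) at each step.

p(0)

1. m(0, p(m(c, m(m(c, p(p(c)), 0), m(m(c, p(p(c)), 0), p(p(c)), 0), 0), 0)), 0)  →  m(0, p(m(c, m(p(c), m(m(c, p(p(c)), 0), p(p(c)), 0), 0), 0)), 0)   [R2 at 2.1.2.1]
2. m(0, p(m(c, m(p(c), m(m(c, p(p(c)), 0), p(p(c)), 0), 0), 0)), 0)  →  m(0, p(m(c, m(p(c), p(m(c, p(p(c)), 0)), 0), 0)), 0)   [R2 at 2.1.2.2]
3. m(0, p(m(c, m(p(c), p(m(c, p(p(c)), 0)), 0), 0)), 0)  →  m(0, p(m(c, m(p(c), p(p(c)), 0), 0)), 0)   [R2 at 2.1.2.2.1]
4. m(0, p(m(c, m(p(c), p(p(c)), 0), 0)), 0)  →  m(0, p(m(c, p(p(c)), 0)), 0)   [R2 at 2.1.2]
5. m(0, p(m(c, p(p(c)), 0)), 0)  →  m(0, p(p(c)), 0)   [R2 at 2.1]
6. m(0, p(p(c)), 0)  →  p(0)   [R2 at ε]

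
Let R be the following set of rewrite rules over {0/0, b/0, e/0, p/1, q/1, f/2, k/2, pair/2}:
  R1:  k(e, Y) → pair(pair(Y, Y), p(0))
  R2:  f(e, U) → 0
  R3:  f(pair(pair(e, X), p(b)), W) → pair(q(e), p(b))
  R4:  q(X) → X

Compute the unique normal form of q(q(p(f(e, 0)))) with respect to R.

1. q(q(p(f(e, 0))))  →  q(p(f(e, 0)))   [R4 at ε]
2. q(p(f(e, 0)))  →  p(f(e, 0))   [R4 at ε]
3. p(f(e, 0))  →  p(0)   [R2 at 1]

p(0)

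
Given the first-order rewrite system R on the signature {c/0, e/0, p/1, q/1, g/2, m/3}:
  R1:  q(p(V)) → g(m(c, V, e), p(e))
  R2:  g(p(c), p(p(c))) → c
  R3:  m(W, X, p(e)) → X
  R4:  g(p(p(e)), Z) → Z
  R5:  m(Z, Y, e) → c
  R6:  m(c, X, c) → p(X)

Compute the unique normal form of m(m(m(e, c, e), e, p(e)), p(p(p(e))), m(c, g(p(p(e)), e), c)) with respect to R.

p(p(p(e)))

1. m(m(m(e, c, e), e, p(e)), p(p(p(e))), m(c, g(p(p(e)), e), c))  →  m(e, p(p(p(e))), m(c, g(p(p(e)), e), c))   [R3 at 1]
2. m(e, p(p(p(e))), m(c, g(p(p(e)), e), c))  →  m(e, p(p(p(e))), p(g(p(p(e)), e)))   [R6 at 3]
3. m(e, p(p(p(e))), p(g(p(p(e)), e)))  →  m(e, p(p(p(e))), p(e))   [R4 at 3.1]
4. m(e, p(p(p(e))), p(e))  →  p(p(p(e)))   [R3 at ε]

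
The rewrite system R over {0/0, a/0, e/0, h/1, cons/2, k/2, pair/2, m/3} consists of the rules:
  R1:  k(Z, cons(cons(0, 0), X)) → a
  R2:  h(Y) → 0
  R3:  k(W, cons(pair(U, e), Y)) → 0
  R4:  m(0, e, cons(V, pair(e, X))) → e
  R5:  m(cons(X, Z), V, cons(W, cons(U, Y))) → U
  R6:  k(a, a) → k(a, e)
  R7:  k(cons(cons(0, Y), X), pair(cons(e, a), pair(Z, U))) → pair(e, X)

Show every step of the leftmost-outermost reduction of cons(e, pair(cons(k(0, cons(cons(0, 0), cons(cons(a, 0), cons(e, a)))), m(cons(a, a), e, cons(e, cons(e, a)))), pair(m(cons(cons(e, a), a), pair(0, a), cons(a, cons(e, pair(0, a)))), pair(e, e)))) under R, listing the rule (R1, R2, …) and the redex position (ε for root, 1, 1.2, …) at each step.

1. cons(e, pair(cons(k(0, cons(cons(0, 0), cons(cons(a, 0), cons(e, a)))), m(cons(a, a), e, cons(e, cons(e, a)))), pair(m(cons(cons(e, a), a), pair(0, a), cons(a, cons(e, pair(0, a)))), pair(e, e))))  →  cons(e, pair(cons(a, m(cons(a, a), e, cons(e, cons(e, a)))), pair(m(cons(cons(e, a), a), pair(0, a), cons(a, cons(e, pair(0, a)))), pair(e, e))))   [R1 at 2.1.1]
2. cons(e, pair(cons(a, m(cons(a, a), e, cons(e, cons(e, a)))), pair(m(cons(cons(e, a), a), pair(0, a), cons(a, cons(e, pair(0, a)))), pair(e, e))))  →  cons(e, pair(cons(a, e), pair(m(cons(cons(e, a), a), pair(0, a), cons(a, cons(e, pair(0, a)))), pair(e, e))))   [R5 at 2.1.2]
3. cons(e, pair(cons(a, e), pair(m(cons(cons(e, a), a), pair(0, a), cons(a, cons(e, pair(0, a)))), pair(e, e))))  →  cons(e, pair(cons(a, e), pair(e, pair(e, e))))   [R5 at 2.2.1]

cons(e, pair(cons(a, e), pair(e, pair(e, e))))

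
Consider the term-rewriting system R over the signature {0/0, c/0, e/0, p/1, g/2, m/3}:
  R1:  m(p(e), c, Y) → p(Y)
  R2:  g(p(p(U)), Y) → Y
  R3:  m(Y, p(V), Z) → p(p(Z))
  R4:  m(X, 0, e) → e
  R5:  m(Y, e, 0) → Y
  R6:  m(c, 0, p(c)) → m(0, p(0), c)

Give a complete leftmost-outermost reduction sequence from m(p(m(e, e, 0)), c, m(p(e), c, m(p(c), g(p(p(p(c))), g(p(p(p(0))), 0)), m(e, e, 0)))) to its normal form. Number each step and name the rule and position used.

p(p(e))

1. m(p(m(e, e, 0)), c, m(p(e), c, m(p(c), g(p(p(p(c))), g(p(p(p(0))), 0)), m(e, e, 0))))  →  m(p(e), c, m(p(e), c, m(p(c), g(p(p(p(c))), g(p(p(p(0))), 0)), m(e, e, 0))))   [R5 at 1.1]
2. m(p(e), c, m(p(e), c, m(p(c), g(p(p(p(c))), g(p(p(p(0))), 0)), m(e, e, 0))))  →  p(m(p(e), c, m(p(c), g(p(p(p(c))), g(p(p(p(0))), 0)), m(e, e, 0))))   [R1 at ε]
3. p(m(p(e), c, m(p(c), g(p(p(p(c))), g(p(p(p(0))), 0)), m(e, e, 0))))  →  p(p(m(p(c), g(p(p(p(c))), g(p(p(p(0))), 0)), m(e, e, 0))))   [R1 at 1]
4. p(p(m(p(c), g(p(p(p(c))), g(p(p(p(0))), 0)), m(e, e, 0))))  →  p(p(m(p(c), g(p(p(p(0))), 0), m(e, e, 0))))   [R2 at 1.1.2]
5. p(p(m(p(c), g(p(p(p(0))), 0), m(e, e, 0))))  →  p(p(m(p(c), 0, m(e, e, 0))))   [R2 at 1.1.2]
6. p(p(m(p(c), 0, m(e, e, 0))))  →  p(p(m(p(c), 0, e)))   [R5 at 1.1.3]
7. p(p(m(p(c), 0, e)))  →  p(p(e))   [R4 at 1.1]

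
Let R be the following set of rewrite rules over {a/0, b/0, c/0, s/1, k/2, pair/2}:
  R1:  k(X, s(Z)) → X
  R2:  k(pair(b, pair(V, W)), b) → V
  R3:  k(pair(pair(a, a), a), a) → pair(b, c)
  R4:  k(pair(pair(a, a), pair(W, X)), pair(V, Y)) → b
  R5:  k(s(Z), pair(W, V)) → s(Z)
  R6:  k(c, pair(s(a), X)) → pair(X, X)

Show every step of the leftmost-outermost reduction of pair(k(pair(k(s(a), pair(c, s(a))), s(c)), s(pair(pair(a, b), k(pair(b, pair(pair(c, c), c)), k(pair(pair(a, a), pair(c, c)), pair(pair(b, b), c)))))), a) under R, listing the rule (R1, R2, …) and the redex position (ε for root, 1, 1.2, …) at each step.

pair(pair(s(a), s(c)), a)

1. pair(k(pair(k(s(a), pair(c, s(a))), s(c)), s(pair(pair(a, b), k(pair(b, pair(pair(c, c), c)), k(pair(pair(a, a), pair(c, c)), pair(pair(b, b), c)))))), a)  →  pair(pair(k(s(a), pair(c, s(a))), s(c)), a)   [R1 at 1]
2. pair(pair(k(s(a), pair(c, s(a))), s(c)), a)  →  pair(pair(s(a), s(c)), a)   [R5 at 1.1]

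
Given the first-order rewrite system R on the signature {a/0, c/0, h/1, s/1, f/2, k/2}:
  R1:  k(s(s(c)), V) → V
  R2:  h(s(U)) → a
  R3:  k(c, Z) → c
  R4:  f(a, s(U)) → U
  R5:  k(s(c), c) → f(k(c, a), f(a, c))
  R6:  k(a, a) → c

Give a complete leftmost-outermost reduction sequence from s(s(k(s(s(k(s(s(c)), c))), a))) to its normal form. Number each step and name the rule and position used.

s(s(a))

1. s(s(k(s(s(k(s(s(c)), c))), a)))  →  s(s(k(s(s(c)), a)))   [R1 at 1.1.1.1.1]
2. s(s(k(s(s(c)), a)))  →  s(s(a))   [R1 at 1.1]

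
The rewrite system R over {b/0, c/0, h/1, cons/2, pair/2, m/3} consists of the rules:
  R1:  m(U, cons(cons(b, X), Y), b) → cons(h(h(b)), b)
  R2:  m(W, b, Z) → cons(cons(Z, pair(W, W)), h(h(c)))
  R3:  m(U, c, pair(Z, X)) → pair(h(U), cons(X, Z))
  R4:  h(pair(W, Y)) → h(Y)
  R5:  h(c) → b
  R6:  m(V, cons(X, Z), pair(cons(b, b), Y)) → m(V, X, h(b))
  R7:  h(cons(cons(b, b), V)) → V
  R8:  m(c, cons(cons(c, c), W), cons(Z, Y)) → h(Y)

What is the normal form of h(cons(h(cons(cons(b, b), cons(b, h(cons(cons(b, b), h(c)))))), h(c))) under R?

1. h(cons(h(cons(cons(b, b), cons(b, h(cons(cons(b, b), h(c)))))), h(c)))  →  h(cons(cons(b, h(cons(cons(b, b), h(c)))), h(c)))   [R7 at 1.1]
2. h(cons(cons(b, h(cons(cons(b, b), h(c)))), h(c)))  →  h(cons(cons(b, h(c)), h(c)))   [R7 at 1.1.2]
3. h(cons(cons(b, h(c)), h(c)))  →  h(cons(cons(b, b), h(c)))   [R5 at 1.1.2]
4. h(cons(cons(b, b), h(c)))  →  h(c)   [R7 at ε]
5. h(c)  →  b   [R5 at ε]

b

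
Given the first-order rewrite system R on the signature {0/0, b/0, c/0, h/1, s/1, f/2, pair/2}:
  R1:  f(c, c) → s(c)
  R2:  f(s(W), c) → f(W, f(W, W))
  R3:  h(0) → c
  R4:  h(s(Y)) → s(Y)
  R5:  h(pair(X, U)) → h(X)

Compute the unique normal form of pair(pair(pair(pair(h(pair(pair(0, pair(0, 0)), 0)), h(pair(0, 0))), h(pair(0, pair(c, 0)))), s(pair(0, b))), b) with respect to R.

1. pair(pair(pair(pair(h(pair(pair(0, pair(0, 0)), 0)), h(pair(0, 0))), h(pair(0, pair(c, 0)))), s(pair(0, b))), b)  →  pair(pair(pair(pair(h(pair(0, pair(0, 0))), h(pair(0, 0))), h(pair(0, pair(c, 0)))), s(pair(0, b))), b)   [R5 at 1.1.1.1]
2. pair(pair(pair(pair(h(pair(0, pair(0, 0))), h(pair(0, 0))), h(pair(0, pair(c, 0)))), s(pair(0, b))), b)  →  pair(pair(pair(pair(h(0), h(pair(0, 0))), h(pair(0, pair(c, 0)))), s(pair(0, b))), b)   [R5 at 1.1.1.1]
3. pair(pair(pair(pair(h(0), h(pair(0, 0))), h(pair(0, pair(c, 0)))), s(pair(0, b))), b)  →  pair(pair(pair(pair(c, h(pair(0, 0))), h(pair(0, pair(c, 0)))), s(pair(0, b))), b)   [R3 at 1.1.1.1]
4. pair(pair(pair(pair(c, h(pair(0, 0))), h(pair(0, pair(c, 0)))), s(pair(0, b))), b)  →  pair(pair(pair(pair(c, h(0)), h(pair(0, pair(c, 0)))), s(pair(0, b))), b)   [R5 at 1.1.1.2]
5. pair(pair(pair(pair(c, h(0)), h(pair(0, pair(c, 0)))), s(pair(0, b))), b)  →  pair(pair(pair(pair(c, c), h(pair(0, pair(c, 0)))), s(pair(0, b))), b)   [R3 at 1.1.1.2]
6. pair(pair(pair(pair(c, c), h(pair(0, pair(c, 0)))), s(pair(0, b))), b)  →  pair(pair(pair(pair(c, c), h(0)), s(pair(0, b))), b)   [R5 at 1.1.2]
7. pair(pair(pair(pair(c, c), h(0)), s(pair(0, b))), b)  →  pair(pair(pair(pair(c, c), c), s(pair(0, b))), b)   [R3 at 1.1.2]

pair(pair(pair(pair(c, c), c), s(pair(0, b))), b)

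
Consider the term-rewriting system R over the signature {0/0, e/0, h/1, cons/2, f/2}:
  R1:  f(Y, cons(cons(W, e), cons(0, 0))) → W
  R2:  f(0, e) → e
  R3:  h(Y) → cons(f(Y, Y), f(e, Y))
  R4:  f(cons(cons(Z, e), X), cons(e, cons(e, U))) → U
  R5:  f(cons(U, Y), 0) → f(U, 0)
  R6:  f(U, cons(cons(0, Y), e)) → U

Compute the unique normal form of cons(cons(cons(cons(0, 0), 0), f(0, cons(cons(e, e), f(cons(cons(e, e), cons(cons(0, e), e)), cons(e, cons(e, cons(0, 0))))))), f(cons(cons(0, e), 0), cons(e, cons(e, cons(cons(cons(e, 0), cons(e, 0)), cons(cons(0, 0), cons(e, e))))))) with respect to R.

1. cons(cons(cons(cons(0, 0), 0), f(0, cons(cons(e, e), f(cons(cons(e, e), cons(cons(0, e), e)), cons(e, cons(e, cons(0, 0))))))), f(cons(cons(0, e), 0), cons(e, cons(e, cons(cons(cons(e, 0), cons(e, 0)), cons(cons(0, 0), cons(e, e)))))))  →  cons(cons(cons(cons(0, 0), 0), f(0, cons(cons(e, e), cons(0, 0)))), f(cons(cons(0, e), 0), cons(e, cons(e, cons(cons(cons(e, 0), cons(e, 0)), cons(cons(0, 0), cons(e, e)))))))   [R4 at 1.2.2.2]
2. cons(cons(cons(cons(0, 0), 0), f(0, cons(cons(e, e), cons(0, 0)))), f(cons(cons(0, e), 0), cons(e, cons(e, cons(cons(cons(e, 0), cons(e, 0)), cons(cons(0, 0), cons(e, e)))))))  →  cons(cons(cons(cons(0, 0), 0), e), f(cons(cons(0, e), 0), cons(e, cons(e, cons(cons(cons(e, 0), cons(e, 0)), cons(cons(0, 0), cons(e, e)))))))   [R1 at 1.2]
3. cons(cons(cons(cons(0, 0), 0), e), f(cons(cons(0, e), 0), cons(e, cons(e, cons(cons(cons(e, 0), cons(e, 0)), cons(cons(0, 0), cons(e, e)))))))  →  cons(cons(cons(cons(0, 0), 0), e), cons(cons(cons(e, 0), cons(e, 0)), cons(cons(0, 0), cons(e, e))))   [R4 at 2]

cons(cons(cons(cons(0, 0), 0), e), cons(cons(cons(e, 0), cons(e, 0)), cons(cons(0, 0), cons(e, e))))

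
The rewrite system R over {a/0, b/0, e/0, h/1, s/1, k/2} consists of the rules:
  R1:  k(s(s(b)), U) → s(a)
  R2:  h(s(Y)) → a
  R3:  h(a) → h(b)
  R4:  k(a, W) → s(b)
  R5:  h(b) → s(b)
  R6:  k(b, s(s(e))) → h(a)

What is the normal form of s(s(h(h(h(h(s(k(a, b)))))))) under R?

s(s(s(b)))

1. s(s(h(h(h(h(s(k(a, b))))))))  →  s(s(h(h(h(a)))))   [R2 at 1.1.1.1.1]
2. s(s(h(h(h(a)))))  →  s(s(h(h(h(b)))))   [R3 at 1.1.1.1]
3. s(s(h(h(h(b)))))  →  s(s(h(h(s(b)))))   [R5 at 1.1.1.1]
4. s(s(h(h(s(b)))))  →  s(s(h(a)))   [R2 at 1.1.1]
5. s(s(h(a)))  →  s(s(h(b)))   [R3 at 1.1]
6. s(s(h(b)))  →  s(s(s(b)))   [R5 at 1.1]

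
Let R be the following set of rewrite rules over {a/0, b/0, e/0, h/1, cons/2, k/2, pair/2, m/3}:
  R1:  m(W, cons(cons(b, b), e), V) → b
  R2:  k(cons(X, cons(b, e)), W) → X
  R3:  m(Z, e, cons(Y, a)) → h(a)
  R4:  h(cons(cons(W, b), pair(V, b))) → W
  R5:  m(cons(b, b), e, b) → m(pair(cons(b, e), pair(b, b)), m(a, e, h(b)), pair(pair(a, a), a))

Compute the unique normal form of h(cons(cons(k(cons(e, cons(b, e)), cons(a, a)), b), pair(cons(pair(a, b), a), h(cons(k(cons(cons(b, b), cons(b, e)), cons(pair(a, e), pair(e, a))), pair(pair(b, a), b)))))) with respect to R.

e

1. h(cons(cons(k(cons(e, cons(b, e)), cons(a, a)), b), pair(cons(pair(a, b), a), h(cons(k(cons(cons(b, b), cons(b, e)), cons(pair(a, e), pair(e, a))), pair(pair(b, a), b))))))  →  h(cons(cons(e, b), pair(cons(pair(a, b), a), h(cons(k(cons(cons(b, b), cons(b, e)), cons(pair(a, e), pair(e, a))), pair(pair(b, a), b))))))   [R2 at 1.1.1]
2. h(cons(cons(e, b), pair(cons(pair(a, b), a), h(cons(k(cons(cons(b, b), cons(b, e)), cons(pair(a, e), pair(e, a))), pair(pair(b, a), b))))))  →  h(cons(cons(e, b), pair(cons(pair(a, b), a), h(cons(cons(b, b), pair(pair(b, a), b))))))   [R2 at 1.2.2.1.1]
3. h(cons(cons(e, b), pair(cons(pair(a, b), a), h(cons(cons(b, b), pair(pair(b, a), b))))))  →  h(cons(cons(e, b), pair(cons(pair(a, b), a), b)))   [R4 at 1.2.2]
4. h(cons(cons(e, b), pair(cons(pair(a, b), a), b)))  →  e   [R4 at ε]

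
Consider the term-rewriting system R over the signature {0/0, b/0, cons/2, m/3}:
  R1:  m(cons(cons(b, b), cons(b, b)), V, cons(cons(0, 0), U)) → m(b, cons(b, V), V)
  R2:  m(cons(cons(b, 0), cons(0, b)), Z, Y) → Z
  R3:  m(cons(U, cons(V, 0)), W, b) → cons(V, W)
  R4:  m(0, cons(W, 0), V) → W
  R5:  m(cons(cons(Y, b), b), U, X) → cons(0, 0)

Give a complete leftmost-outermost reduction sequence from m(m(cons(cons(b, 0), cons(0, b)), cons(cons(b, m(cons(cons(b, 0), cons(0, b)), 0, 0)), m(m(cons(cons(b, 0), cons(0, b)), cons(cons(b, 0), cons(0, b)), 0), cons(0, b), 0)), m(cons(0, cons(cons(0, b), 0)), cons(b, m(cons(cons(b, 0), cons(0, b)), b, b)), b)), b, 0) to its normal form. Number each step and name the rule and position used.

1. m(m(cons(cons(b, 0), cons(0, b)), cons(cons(b, m(cons(cons(b, 0), cons(0, b)), 0, 0)), m(m(cons(cons(b, 0), cons(0, b)), cons(cons(b, 0), cons(0, b)), 0), cons(0, b), 0)), m(cons(0, cons(cons(0, b), 0)), cons(b, m(cons(cons(b, 0), cons(0, b)), b, b)), b)), b, 0)  →  m(cons(cons(b, m(cons(cons(b, 0), cons(0, b)), 0, 0)), m(m(cons(cons(b, 0), cons(0, b)), cons(cons(b, 0), cons(0, b)), 0), cons(0, b), 0)), b, 0)   [R2 at 1]
2. m(cons(cons(b, m(cons(cons(b, 0), cons(0, b)), 0, 0)), m(m(cons(cons(b, 0), cons(0, b)), cons(cons(b, 0), cons(0, b)), 0), cons(0, b), 0)), b, 0)  →  m(cons(cons(b, 0), m(m(cons(cons(b, 0), cons(0, b)), cons(cons(b, 0), cons(0, b)), 0), cons(0, b), 0)), b, 0)   [R2 at 1.1.2]
3. m(cons(cons(b, 0), m(m(cons(cons(b, 0), cons(0, b)), cons(cons(b, 0), cons(0, b)), 0), cons(0, b), 0)), b, 0)  →  m(cons(cons(b, 0), m(cons(cons(b, 0), cons(0, b)), cons(0, b), 0)), b, 0)   [R2 at 1.2.1]
4. m(cons(cons(b, 0), m(cons(cons(b, 0), cons(0, b)), cons(0, b), 0)), b, 0)  →  m(cons(cons(b, 0), cons(0, b)), b, 0)   [R2 at 1.2]
5. m(cons(cons(b, 0), cons(0, b)), b, 0)  →  b   [R2 at ε]

b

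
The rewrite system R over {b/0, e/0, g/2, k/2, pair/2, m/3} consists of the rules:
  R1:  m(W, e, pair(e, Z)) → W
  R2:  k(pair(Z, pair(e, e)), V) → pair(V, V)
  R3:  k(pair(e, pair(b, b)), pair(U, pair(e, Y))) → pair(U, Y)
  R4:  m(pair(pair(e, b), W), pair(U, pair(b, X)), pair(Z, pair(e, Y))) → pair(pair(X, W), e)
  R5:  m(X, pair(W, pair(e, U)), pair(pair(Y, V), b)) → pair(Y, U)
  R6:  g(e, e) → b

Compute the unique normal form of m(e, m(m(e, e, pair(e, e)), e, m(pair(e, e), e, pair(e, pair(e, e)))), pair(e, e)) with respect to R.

1. m(e, m(m(e, e, pair(e, e)), e, m(pair(e, e), e, pair(e, pair(e, e)))), pair(e, e))  →  m(e, m(e, e, m(pair(e, e), e, pair(e, pair(e, e)))), pair(e, e))   [R1 at 2.1]
2. m(e, m(e, e, m(pair(e, e), e, pair(e, pair(e, e)))), pair(e, e))  →  m(e, m(e, e, pair(e, e)), pair(e, e))   [R1 at 2.3]
3. m(e, m(e, e, pair(e, e)), pair(e, e))  →  m(e, e, pair(e, e))   [R1 at 2]
4. m(e, e, pair(e, e))  →  e   [R1 at ε]

e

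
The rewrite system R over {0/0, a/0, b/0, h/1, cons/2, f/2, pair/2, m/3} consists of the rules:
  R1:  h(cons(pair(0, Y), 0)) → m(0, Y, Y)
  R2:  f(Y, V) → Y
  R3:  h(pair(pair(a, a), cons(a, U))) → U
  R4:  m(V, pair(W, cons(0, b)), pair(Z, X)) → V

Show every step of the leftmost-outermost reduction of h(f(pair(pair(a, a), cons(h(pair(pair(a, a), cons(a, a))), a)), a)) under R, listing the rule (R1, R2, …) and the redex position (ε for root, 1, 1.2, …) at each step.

a

1. h(f(pair(pair(a, a), cons(h(pair(pair(a, a), cons(a, a))), a)), a))  →  h(pair(pair(a, a), cons(h(pair(pair(a, a), cons(a, a))), a)))   [R2 at 1]
2. h(pair(pair(a, a), cons(h(pair(pair(a, a), cons(a, a))), a)))  →  h(pair(pair(a, a), cons(a, a)))   [R3 at 1.2.1]
3. h(pair(pair(a, a), cons(a, a)))  →  a   [R3 at ε]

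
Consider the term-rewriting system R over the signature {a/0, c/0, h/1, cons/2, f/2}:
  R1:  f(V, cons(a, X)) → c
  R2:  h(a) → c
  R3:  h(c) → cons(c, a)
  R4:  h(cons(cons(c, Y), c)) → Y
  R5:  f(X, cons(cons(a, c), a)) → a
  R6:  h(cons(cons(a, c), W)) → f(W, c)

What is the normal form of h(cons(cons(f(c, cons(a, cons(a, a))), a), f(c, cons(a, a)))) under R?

a

1. h(cons(cons(f(c, cons(a, cons(a, a))), a), f(c, cons(a, a))))  →  h(cons(cons(c, a), f(c, cons(a, a))))   [R1 at 1.1.1]
2. h(cons(cons(c, a), f(c, cons(a, a))))  →  h(cons(cons(c, a), c))   [R1 at 1.2]
3. h(cons(cons(c, a), c))  →  a   [R4 at ε]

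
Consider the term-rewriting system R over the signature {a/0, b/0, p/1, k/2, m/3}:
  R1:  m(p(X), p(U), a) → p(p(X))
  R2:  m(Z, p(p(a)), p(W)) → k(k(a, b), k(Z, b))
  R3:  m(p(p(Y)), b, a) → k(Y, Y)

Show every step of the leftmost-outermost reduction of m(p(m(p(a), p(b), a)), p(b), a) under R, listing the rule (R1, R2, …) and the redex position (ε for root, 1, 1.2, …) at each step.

p(p(p(p(a))))

1. m(p(m(p(a), p(b), a)), p(b), a)  →  p(p(m(p(a), p(b), a)))   [R1 at ε]
2. p(p(m(p(a), p(b), a)))  →  p(p(p(p(a))))   [R1 at 1.1]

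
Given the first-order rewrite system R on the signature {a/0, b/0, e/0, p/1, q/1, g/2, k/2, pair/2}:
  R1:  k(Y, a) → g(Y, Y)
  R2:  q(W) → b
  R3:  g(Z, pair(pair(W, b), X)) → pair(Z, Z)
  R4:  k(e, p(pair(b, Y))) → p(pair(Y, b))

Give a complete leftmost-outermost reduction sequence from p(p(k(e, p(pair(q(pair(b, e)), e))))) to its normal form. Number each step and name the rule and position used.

p(p(p(pair(e, b))))

1. p(p(k(e, p(pair(q(pair(b, e)), e)))))  →  p(p(k(e, p(pair(b, e)))))   [R2 at 1.1.2.1.1]
2. p(p(k(e, p(pair(b, e)))))  →  p(p(p(pair(e, b))))   [R4 at 1.1]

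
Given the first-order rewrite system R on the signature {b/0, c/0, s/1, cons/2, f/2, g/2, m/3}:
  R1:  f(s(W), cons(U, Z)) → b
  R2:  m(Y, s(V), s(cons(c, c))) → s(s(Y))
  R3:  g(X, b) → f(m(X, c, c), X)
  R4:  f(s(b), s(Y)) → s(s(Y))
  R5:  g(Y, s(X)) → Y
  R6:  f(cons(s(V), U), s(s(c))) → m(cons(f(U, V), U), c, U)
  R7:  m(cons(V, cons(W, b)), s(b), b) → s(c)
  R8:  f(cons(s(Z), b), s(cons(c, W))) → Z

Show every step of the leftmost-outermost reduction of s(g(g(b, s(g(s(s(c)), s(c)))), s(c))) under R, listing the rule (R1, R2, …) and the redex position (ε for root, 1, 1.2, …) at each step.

1. s(g(g(b, s(g(s(s(c)), s(c)))), s(c)))  →  s(g(b, s(g(s(s(c)), s(c)))))   [R5 at 1]
2. s(g(b, s(g(s(s(c)), s(c)))))  →  s(b)   [R5 at 1]

s(b)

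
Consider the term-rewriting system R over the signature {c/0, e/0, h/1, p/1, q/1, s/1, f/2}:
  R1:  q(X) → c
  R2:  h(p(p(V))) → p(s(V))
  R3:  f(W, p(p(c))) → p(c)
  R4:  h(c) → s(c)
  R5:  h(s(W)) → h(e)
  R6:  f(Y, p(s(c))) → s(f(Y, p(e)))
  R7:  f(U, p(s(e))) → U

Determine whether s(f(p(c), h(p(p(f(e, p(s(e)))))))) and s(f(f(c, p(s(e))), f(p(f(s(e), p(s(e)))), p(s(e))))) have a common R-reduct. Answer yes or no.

Reduce t₁ = s(f(p(c), h(p(p(f(e, p(s(e)))))))):
1. s(f(p(c), h(p(p(f(e, p(s(e))))))))  →  s(f(p(c), p(s(f(e, p(s(e)))))))   [R2 at 1.2]
2. s(f(p(c), p(s(f(e, p(s(e)))))))  →  s(f(p(c), p(s(e))))   [R7 at 1.2.1.1]
3. s(f(p(c), p(s(e))))  →  s(p(c))   [R7 at 1]

Reduce t₂ = s(f(f(c, p(s(e))), f(p(f(s(e), p(s(e)))), p(s(e))))):
1. s(f(f(c, p(s(e))), f(p(f(s(e), p(s(e)))), p(s(e)))))  →  s(f(c, f(p(f(s(e), p(s(e)))), p(s(e)))))   [R7 at 1.1]
2. s(f(c, f(p(f(s(e), p(s(e)))), p(s(e)))))  →  s(f(c, p(f(s(e), p(s(e))))))   [R7 at 1.2]
3. s(f(c, p(f(s(e), p(s(e))))))  →  s(f(c, p(s(e))))   [R7 at 1.2.1]
4. s(f(c, p(s(e))))  →  s(c)   [R7 at 1]

no — NF(t₁) = s(p(c)), NF(t₂) = s(c)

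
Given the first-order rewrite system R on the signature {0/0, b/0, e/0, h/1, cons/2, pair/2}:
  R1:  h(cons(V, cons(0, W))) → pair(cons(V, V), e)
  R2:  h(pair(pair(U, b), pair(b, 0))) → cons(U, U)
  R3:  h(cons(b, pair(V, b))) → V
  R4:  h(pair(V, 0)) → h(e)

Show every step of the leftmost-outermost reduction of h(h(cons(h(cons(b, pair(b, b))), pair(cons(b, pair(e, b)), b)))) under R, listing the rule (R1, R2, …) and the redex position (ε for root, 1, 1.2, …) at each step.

1. h(h(cons(h(cons(b, pair(b, b))), pair(cons(b, pair(e, b)), b))))  →  h(h(cons(b, pair(cons(b, pair(e, b)), b))))   [R3 at 1.1.1]
2. h(h(cons(b, pair(cons(b, pair(e, b)), b))))  →  h(cons(b, pair(e, b)))   [R3 at 1]
3. h(cons(b, pair(e, b)))  →  e   [R3 at ε]

e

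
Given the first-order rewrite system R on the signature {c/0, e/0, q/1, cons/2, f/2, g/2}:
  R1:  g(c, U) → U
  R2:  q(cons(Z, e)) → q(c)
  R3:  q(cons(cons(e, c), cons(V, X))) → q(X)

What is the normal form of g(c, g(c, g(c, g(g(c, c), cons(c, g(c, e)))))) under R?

cons(c, e)

1. g(c, g(c, g(c, g(g(c, c), cons(c, g(c, e))))))  →  g(c, g(c, g(g(c, c), cons(c, g(c, e)))))   [R1 at ε]
2. g(c, g(c, g(g(c, c), cons(c, g(c, e)))))  →  g(c, g(g(c, c), cons(c, g(c, e))))   [R1 at ε]
3. g(c, g(g(c, c), cons(c, g(c, e))))  →  g(g(c, c), cons(c, g(c, e)))   [R1 at ε]
4. g(g(c, c), cons(c, g(c, e)))  →  g(c, cons(c, g(c, e)))   [R1 at 1]
5. g(c, cons(c, g(c, e)))  →  cons(c, g(c, e))   [R1 at ε]
6. cons(c, g(c, e))  →  cons(c, e)   [R1 at 2]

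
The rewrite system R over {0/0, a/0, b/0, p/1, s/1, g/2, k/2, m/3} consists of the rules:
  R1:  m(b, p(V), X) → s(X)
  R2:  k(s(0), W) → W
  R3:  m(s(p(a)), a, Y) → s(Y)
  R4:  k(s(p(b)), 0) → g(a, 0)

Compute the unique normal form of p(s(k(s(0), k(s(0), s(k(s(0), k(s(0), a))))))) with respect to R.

1. p(s(k(s(0), k(s(0), s(k(s(0), k(s(0), a)))))))  →  p(s(k(s(0), s(k(s(0), k(s(0), a))))))   [R2 at 1.1]
2. p(s(k(s(0), s(k(s(0), k(s(0), a))))))  →  p(s(s(k(s(0), k(s(0), a)))))   [R2 at 1.1]
3. p(s(s(k(s(0), k(s(0), a)))))  →  p(s(s(k(s(0), a))))   [R2 at 1.1.1]
4. p(s(s(k(s(0), a))))  →  p(s(s(a)))   [R2 at 1.1.1]

p(s(s(a)))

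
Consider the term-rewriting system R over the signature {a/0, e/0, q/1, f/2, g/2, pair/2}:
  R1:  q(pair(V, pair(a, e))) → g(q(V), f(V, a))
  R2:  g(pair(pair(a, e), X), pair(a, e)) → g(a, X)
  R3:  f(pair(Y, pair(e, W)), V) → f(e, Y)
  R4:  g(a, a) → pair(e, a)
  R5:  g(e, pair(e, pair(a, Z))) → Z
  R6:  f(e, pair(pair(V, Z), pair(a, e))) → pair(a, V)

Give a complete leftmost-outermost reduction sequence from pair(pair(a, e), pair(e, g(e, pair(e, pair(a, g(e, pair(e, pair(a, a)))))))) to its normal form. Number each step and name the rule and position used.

pair(pair(a, e), pair(e, a))

1. pair(pair(a, e), pair(e, g(e, pair(e, pair(a, g(e, pair(e, pair(a, a))))))))  →  pair(pair(a, e), pair(e, g(e, pair(e, pair(a, a)))))   [R5 at 2.2]
2. pair(pair(a, e), pair(e, g(e, pair(e, pair(a, a)))))  →  pair(pair(a, e), pair(e, a))   [R5 at 2.2]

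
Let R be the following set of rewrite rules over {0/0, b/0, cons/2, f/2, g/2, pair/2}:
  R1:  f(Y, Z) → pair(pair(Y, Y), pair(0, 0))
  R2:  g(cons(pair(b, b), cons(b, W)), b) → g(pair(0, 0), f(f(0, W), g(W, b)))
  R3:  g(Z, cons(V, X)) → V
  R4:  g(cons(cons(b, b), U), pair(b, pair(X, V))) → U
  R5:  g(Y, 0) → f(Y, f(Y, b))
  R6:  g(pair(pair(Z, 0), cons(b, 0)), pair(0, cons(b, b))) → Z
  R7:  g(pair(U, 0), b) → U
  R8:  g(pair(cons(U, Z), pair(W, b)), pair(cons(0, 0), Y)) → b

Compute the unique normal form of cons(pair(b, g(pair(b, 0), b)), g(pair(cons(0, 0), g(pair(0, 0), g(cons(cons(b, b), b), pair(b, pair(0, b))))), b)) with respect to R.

cons(pair(b, b), cons(0, 0))

1. cons(pair(b, g(pair(b, 0), b)), g(pair(cons(0, 0), g(pair(0, 0), g(cons(cons(b, b), b), pair(b, pair(0, b))))), b))  →  cons(pair(b, b), g(pair(cons(0, 0), g(pair(0, 0), g(cons(cons(b, b), b), pair(b, pair(0, b))))), b))   [R7 at 1.2]
2. cons(pair(b, b), g(pair(cons(0, 0), g(pair(0, 0), g(cons(cons(b, b), b), pair(b, pair(0, b))))), b))  →  cons(pair(b, b), g(pair(cons(0, 0), g(pair(0, 0), b)), b))   [R4 at 2.1.2.2]
3. cons(pair(b, b), g(pair(cons(0, 0), g(pair(0, 0), b)), b))  →  cons(pair(b, b), g(pair(cons(0, 0), 0), b))   [R7 at 2.1.2]
4. cons(pair(b, b), g(pair(cons(0, 0), 0), b))  →  cons(pair(b, b), cons(0, 0))   [R7 at 2]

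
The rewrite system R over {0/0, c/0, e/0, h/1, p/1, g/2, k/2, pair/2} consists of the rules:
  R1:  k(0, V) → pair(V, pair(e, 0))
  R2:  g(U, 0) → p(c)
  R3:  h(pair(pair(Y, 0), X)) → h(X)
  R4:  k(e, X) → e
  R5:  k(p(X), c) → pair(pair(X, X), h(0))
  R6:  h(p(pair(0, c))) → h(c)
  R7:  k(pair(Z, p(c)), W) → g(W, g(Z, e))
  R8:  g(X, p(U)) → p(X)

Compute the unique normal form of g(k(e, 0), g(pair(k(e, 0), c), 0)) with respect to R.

1. g(k(e, 0), g(pair(k(e, 0), c), 0))  →  g(e, g(pair(k(e, 0), c), 0))   [R4 at 1]
2. g(e, g(pair(k(e, 0), c), 0))  →  g(e, p(c))   [R2 at 2]
3. g(e, p(c))  →  p(e)   [R8 at ε]

p(e)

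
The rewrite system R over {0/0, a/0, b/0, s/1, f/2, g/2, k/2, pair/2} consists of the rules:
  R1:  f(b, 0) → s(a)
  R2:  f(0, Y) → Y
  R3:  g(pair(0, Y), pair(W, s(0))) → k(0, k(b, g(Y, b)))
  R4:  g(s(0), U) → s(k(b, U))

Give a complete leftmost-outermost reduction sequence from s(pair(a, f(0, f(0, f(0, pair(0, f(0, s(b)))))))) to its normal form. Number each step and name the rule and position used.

1. s(pair(a, f(0, f(0, f(0, pair(0, f(0, s(b))))))))  →  s(pair(a, f(0, f(0, pair(0, f(0, s(b)))))))   [R2 at 1.2]
2. s(pair(a, f(0, f(0, pair(0, f(0, s(b)))))))  →  s(pair(a, f(0, pair(0, f(0, s(b))))))   [R2 at 1.2]
3. s(pair(a, f(0, pair(0, f(0, s(b))))))  →  s(pair(a, pair(0, f(0, s(b)))))   [R2 at 1.2]
4. s(pair(a, pair(0, f(0, s(b)))))  →  s(pair(a, pair(0, s(b))))   [R2 at 1.2.2]

s(pair(a, pair(0, s(b))))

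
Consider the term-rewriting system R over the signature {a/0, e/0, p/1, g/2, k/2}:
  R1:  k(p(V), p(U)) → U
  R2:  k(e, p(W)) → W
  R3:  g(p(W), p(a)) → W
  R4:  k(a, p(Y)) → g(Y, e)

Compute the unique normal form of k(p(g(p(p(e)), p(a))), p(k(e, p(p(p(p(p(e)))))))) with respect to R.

p(p(p(p(e))))

1. k(p(g(p(p(e)), p(a))), p(k(e, p(p(p(p(p(e))))))))  →  k(e, p(p(p(p(p(e))))))   [R1 at ε]
2. k(e, p(p(p(p(p(e))))))  →  p(p(p(p(e))))   [R2 at ε]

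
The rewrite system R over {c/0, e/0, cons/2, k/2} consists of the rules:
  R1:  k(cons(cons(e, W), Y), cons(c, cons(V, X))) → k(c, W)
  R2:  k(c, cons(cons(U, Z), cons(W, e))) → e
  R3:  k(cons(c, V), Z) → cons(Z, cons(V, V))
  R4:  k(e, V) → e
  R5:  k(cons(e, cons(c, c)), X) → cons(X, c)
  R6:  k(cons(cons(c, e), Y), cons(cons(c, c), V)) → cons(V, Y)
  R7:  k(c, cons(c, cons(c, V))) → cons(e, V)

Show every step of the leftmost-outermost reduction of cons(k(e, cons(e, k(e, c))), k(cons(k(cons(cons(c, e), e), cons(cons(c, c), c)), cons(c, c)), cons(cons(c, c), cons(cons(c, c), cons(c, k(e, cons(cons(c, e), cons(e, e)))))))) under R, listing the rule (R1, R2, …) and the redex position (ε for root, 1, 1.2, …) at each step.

cons(e, cons(cons(cons(c, c), cons(c, e)), cons(c, c)))

1. cons(k(e, cons(e, k(e, c))), k(cons(k(cons(cons(c, e), e), cons(cons(c, c), c)), cons(c, c)), cons(cons(c, c), cons(cons(c, c), cons(c, k(e, cons(cons(c, e), cons(e, e))))))))  →  cons(e, k(cons(k(cons(cons(c, e), e), cons(cons(c, c), c)), cons(c, c)), cons(cons(c, c), cons(cons(c, c), cons(c, k(e, cons(cons(c, e), cons(e, e))))))))   [R4 at 1]
2. cons(e, k(cons(k(cons(cons(c, e), e), cons(cons(c, c), c)), cons(c, c)), cons(cons(c, c), cons(cons(c, c), cons(c, k(e, cons(cons(c, e), cons(e, e))))))))  →  cons(e, k(cons(cons(c, e), cons(c, c)), cons(cons(c, c), cons(cons(c, c), cons(c, k(e, cons(cons(c, e), cons(e, e))))))))   [R6 at 2.1.1]
3. cons(e, k(cons(cons(c, e), cons(c, c)), cons(cons(c, c), cons(cons(c, c), cons(c, k(e, cons(cons(c, e), cons(e, e))))))))  →  cons(e, cons(cons(cons(c, c), cons(c, k(e, cons(cons(c, e), cons(e, e))))), cons(c, c)))   [R6 at 2]
4. cons(e, cons(cons(cons(c, c), cons(c, k(e, cons(cons(c, e), cons(e, e))))), cons(c, c)))  →  cons(e, cons(cons(cons(c, c), cons(c, e)), cons(c, c)))   [R4 at 2.1.2.2]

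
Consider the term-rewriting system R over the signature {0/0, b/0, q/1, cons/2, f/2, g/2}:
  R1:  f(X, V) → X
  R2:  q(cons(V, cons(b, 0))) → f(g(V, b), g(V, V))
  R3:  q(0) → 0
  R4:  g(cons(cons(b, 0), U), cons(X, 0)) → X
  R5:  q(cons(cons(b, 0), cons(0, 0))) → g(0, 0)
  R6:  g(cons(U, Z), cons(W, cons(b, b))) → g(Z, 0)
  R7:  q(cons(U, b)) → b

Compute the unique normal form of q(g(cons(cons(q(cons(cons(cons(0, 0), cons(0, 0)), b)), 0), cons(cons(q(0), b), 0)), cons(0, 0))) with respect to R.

0

1. q(g(cons(cons(q(cons(cons(cons(0, 0), cons(0, 0)), b)), 0), cons(cons(q(0), b), 0)), cons(0, 0)))  →  q(g(cons(cons(b, 0), cons(cons(q(0), b), 0)), cons(0, 0)))   [R7 at 1.1.1.1]
2. q(g(cons(cons(b, 0), cons(cons(q(0), b), 0)), cons(0, 0)))  →  q(0)   [R4 at 1]
3. q(0)  →  0   [R3 at ε]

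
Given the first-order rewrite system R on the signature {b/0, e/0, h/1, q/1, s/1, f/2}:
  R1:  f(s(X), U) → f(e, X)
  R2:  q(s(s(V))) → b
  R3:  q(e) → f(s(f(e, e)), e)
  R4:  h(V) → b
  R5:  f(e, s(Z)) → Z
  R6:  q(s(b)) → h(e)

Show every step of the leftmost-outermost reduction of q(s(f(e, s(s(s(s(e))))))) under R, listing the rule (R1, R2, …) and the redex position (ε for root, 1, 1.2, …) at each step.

1. q(s(f(e, s(s(s(s(e)))))))  →  q(s(s(s(s(e)))))   [R5 at 1.1]
2. q(s(s(s(s(e)))))  →  b   [R2 at ε]

b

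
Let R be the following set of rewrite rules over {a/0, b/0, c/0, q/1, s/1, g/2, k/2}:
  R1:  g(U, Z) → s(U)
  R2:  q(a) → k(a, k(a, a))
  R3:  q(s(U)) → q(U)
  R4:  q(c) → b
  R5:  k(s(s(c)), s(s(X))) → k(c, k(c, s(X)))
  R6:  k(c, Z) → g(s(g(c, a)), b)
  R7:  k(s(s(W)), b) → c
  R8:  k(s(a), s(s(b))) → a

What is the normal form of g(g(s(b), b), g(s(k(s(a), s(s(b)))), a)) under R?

s(s(s(b)))

1. g(g(s(b), b), g(s(k(s(a), s(s(b)))), a))  →  s(g(s(b), b))   [R1 at ε]
2. s(g(s(b), b))  →  s(s(s(b)))   [R1 at 1]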